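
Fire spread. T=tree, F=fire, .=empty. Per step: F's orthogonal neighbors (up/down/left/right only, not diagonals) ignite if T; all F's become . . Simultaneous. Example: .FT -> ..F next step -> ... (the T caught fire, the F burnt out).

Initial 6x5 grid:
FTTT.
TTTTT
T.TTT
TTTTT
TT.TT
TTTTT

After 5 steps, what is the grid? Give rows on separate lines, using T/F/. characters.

Step 1: 2 trees catch fire, 1 burn out
  .FTT.
  FTTTT
  T.TTT
  TTTTT
  TT.TT
  TTTTT
Step 2: 3 trees catch fire, 2 burn out
  ..FT.
  .FTTT
  F.TTT
  TTTTT
  TT.TT
  TTTTT
Step 3: 3 trees catch fire, 3 burn out
  ...F.
  ..FTT
  ..TTT
  FTTTT
  TT.TT
  TTTTT
Step 4: 4 trees catch fire, 3 burn out
  .....
  ...FT
  ..FTT
  .FTTT
  FT.TT
  TTTTT
Step 5: 5 trees catch fire, 4 burn out
  .....
  ....F
  ...FT
  ..FTT
  .F.TT
  FTTTT

.....
....F
...FT
..FTT
.F.TT
FTTTT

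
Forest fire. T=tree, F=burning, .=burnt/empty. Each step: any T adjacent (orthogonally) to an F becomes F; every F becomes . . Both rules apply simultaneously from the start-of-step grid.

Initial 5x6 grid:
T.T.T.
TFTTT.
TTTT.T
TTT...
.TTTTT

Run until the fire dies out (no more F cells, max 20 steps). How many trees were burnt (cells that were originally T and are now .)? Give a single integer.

Step 1: +3 fires, +1 burnt (F count now 3)
Step 2: +6 fires, +3 burnt (F count now 6)
Step 3: +5 fires, +6 burnt (F count now 5)
Step 4: +2 fires, +5 burnt (F count now 2)
Step 5: +1 fires, +2 burnt (F count now 1)
Step 6: +1 fires, +1 burnt (F count now 1)
Step 7: +1 fires, +1 burnt (F count now 1)
Step 8: +0 fires, +1 burnt (F count now 0)
Fire out after step 8
Initially T: 20, now '.': 29
Total burnt (originally-T cells now '.'): 19

Answer: 19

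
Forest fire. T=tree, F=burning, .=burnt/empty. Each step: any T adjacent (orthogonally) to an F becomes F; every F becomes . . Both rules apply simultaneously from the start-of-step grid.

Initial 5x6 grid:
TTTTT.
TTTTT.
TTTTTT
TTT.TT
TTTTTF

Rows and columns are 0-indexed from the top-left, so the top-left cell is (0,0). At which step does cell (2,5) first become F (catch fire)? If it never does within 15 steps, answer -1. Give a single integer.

Step 1: cell (2,5)='T' (+2 fires, +1 burnt)
Step 2: cell (2,5)='F' (+3 fires, +2 burnt)
  -> target ignites at step 2
Step 3: cell (2,5)='.' (+2 fires, +3 burnt)
Step 4: cell (2,5)='.' (+4 fires, +2 burnt)
Step 5: cell (2,5)='.' (+5 fires, +4 burnt)
Step 6: cell (2,5)='.' (+4 fires, +5 burnt)
Step 7: cell (2,5)='.' (+3 fires, +4 burnt)
Step 8: cell (2,5)='.' (+2 fires, +3 burnt)
Step 9: cell (2,5)='.' (+1 fires, +2 burnt)
Step 10: cell (2,5)='.' (+0 fires, +1 burnt)
  fire out at step 10

2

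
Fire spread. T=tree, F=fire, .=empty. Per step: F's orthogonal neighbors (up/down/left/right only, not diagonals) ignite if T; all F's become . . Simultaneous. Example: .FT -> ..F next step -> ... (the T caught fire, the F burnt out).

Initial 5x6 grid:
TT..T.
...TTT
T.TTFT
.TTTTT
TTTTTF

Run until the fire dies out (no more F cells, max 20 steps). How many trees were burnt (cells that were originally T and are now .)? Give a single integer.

Step 1: +6 fires, +2 burnt (F count now 6)
Step 2: +6 fires, +6 burnt (F count now 6)
Step 3: +2 fires, +6 burnt (F count now 2)
Step 4: +2 fires, +2 burnt (F count now 2)
Step 5: +1 fires, +2 burnt (F count now 1)
Step 6: +0 fires, +1 burnt (F count now 0)
Fire out after step 6
Initially T: 20, now '.': 27
Total burnt (originally-T cells now '.'): 17

Answer: 17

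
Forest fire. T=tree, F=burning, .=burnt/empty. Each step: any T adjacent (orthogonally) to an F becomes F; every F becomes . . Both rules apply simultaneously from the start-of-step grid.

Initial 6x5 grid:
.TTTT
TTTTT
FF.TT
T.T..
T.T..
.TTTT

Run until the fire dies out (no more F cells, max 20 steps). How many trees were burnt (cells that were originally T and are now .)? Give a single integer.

Step 1: +3 fires, +2 burnt (F count now 3)
Step 2: +3 fires, +3 burnt (F count now 3)
Step 3: +2 fires, +3 burnt (F count now 2)
Step 4: +3 fires, +2 burnt (F count now 3)
Step 5: +2 fires, +3 burnt (F count now 2)
Step 6: +0 fires, +2 burnt (F count now 0)
Fire out after step 6
Initially T: 19, now '.': 24
Total burnt (originally-T cells now '.'): 13

Answer: 13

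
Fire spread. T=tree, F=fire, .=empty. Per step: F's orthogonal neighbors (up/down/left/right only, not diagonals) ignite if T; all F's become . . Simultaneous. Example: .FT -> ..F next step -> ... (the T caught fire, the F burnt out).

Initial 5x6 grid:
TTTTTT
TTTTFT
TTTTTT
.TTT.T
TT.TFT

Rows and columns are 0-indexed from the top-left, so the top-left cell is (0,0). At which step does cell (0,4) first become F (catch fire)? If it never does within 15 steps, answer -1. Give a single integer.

Step 1: cell (0,4)='F' (+6 fires, +2 burnt)
  -> target ignites at step 1
Step 2: cell (0,4)='.' (+7 fires, +6 burnt)
Step 3: cell (0,4)='.' (+4 fires, +7 burnt)
Step 4: cell (0,4)='.' (+4 fires, +4 burnt)
Step 5: cell (0,4)='.' (+3 fires, +4 burnt)
Step 6: cell (0,4)='.' (+1 fires, +3 burnt)
Step 7: cell (0,4)='.' (+0 fires, +1 burnt)
  fire out at step 7

1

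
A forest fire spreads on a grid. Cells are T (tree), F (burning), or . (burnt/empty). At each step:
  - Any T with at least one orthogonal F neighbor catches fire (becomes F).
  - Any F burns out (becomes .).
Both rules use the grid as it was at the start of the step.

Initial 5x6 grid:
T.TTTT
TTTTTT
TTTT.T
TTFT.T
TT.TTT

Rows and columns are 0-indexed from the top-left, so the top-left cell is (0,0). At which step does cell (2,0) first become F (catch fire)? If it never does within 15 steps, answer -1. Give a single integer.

Step 1: cell (2,0)='T' (+3 fires, +1 burnt)
Step 2: cell (2,0)='T' (+6 fires, +3 burnt)
Step 3: cell (2,0)='F' (+6 fires, +6 burnt)
  -> target ignites at step 3
Step 4: cell (2,0)='.' (+4 fires, +6 burnt)
Step 5: cell (2,0)='.' (+4 fires, +4 burnt)
Step 6: cell (2,0)='.' (+2 fires, +4 burnt)
Step 7: cell (2,0)='.' (+0 fires, +2 burnt)
  fire out at step 7

3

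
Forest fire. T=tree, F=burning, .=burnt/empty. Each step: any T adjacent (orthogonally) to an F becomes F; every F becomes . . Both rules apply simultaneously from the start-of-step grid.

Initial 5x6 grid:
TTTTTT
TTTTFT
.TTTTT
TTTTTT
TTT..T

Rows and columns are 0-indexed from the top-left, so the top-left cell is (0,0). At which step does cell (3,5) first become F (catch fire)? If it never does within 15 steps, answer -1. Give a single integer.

Step 1: cell (3,5)='T' (+4 fires, +1 burnt)
Step 2: cell (3,5)='T' (+6 fires, +4 burnt)
Step 3: cell (3,5)='F' (+5 fires, +6 burnt)
  -> target ignites at step 3
Step 4: cell (3,5)='.' (+5 fires, +5 burnt)
Step 5: cell (3,5)='.' (+3 fires, +5 burnt)
Step 6: cell (3,5)='.' (+2 fires, +3 burnt)
Step 7: cell (3,5)='.' (+1 fires, +2 burnt)
Step 8: cell (3,5)='.' (+0 fires, +1 burnt)
  fire out at step 8

3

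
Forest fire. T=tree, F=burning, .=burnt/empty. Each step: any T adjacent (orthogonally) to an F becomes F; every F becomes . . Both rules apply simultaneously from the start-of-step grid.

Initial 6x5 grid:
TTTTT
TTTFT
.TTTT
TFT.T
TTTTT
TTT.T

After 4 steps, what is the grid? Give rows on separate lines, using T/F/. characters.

Step 1: 8 trees catch fire, 2 burn out
  TTTFT
  TTF.F
  .FTFT
  F.F.T
  TFTTT
  TTT.T
Step 2: 8 trees catch fire, 8 burn out
  TTF.F
  TF...
  ..F.F
  ....T
  F.FTT
  TFT.T
Step 3: 6 trees catch fire, 8 burn out
  TF...
  F....
  .....
  ....F
  ...FT
  F.F.T
Step 4: 2 trees catch fire, 6 burn out
  F....
  .....
  .....
  .....
  ....F
  ....T

F....
.....
.....
.....
....F
....T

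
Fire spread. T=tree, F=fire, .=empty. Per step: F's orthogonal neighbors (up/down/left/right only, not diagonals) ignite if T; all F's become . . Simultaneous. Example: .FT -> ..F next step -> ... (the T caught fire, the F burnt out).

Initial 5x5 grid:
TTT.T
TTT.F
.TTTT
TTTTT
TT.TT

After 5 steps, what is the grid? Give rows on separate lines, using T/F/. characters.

Step 1: 2 trees catch fire, 1 burn out
  TTT.F
  TTT..
  .TTTF
  TTTTT
  TT.TT
Step 2: 2 trees catch fire, 2 burn out
  TTT..
  TTT..
  .TTF.
  TTTTF
  TT.TT
Step 3: 3 trees catch fire, 2 burn out
  TTT..
  TTT..
  .TF..
  TTTF.
  TT.TF
Step 4: 4 trees catch fire, 3 burn out
  TTT..
  TTF..
  .F...
  TTF..
  TT.F.
Step 5: 3 trees catch fire, 4 burn out
  TTF..
  TF...
  .....
  TF...
  TT...

TTF..
TF...
.....
TF...
TT...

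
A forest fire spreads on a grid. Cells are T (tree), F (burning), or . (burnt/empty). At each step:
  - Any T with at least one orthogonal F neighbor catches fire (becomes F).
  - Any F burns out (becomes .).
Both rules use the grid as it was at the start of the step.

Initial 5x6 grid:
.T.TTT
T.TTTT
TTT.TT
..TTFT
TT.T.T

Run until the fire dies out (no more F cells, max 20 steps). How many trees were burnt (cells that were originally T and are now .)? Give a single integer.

Step 1: +3 fires, +1 burnt (F count now 3)
Step 2: +5 fires, +3 burnt (F count now 5)
Step 3: +4 fires, +5 burnt (F count now 4)
Step 4: +4 fires, +4 burnt (F count now 4)
Step 5: +1 fires, +4 burnt (F count now 1)
Step 6: +1 fires, +1 burnt (F count now 1)
Step 7: +0 fires, +1 burnt (F count now 0)
Fire out after step 7
Initially T: 21, now '.': 27
Total burnt (originally-T cells now '.'): 18

Answer: 18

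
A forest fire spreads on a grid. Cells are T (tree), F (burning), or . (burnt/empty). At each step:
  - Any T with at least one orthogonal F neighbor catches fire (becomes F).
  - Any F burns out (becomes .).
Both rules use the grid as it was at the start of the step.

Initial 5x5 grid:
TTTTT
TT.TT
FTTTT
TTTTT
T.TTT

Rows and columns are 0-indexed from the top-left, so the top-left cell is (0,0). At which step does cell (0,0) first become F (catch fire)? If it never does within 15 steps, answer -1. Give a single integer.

Step 1: cell (0,0)='T' (+3 fires, +1 burnt)
Step 2: cell (0,0)='F' (+5 fires, +3 burnt)
  -> target ignites at step 2
Step 3: cell (0,0)='.' (+3 fires, +5 burnt)
Step 4: cell (0,0)='.' (+5 fires, +3 burnt)
Step 5: cell (0,0)='.' (+4 fires, +5 burnt)
Step 6: cell (0,0)='.' (+2 fires, +4 burnt)
Step 7: cell (0,0)='.' (+0 fires, +2 burnt)
  fire out at step 7

2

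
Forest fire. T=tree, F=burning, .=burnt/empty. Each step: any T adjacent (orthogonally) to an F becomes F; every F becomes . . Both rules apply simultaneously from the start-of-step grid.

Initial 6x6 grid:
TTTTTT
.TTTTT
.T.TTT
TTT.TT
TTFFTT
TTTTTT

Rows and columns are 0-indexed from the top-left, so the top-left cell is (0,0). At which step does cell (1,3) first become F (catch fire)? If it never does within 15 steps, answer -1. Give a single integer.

Step 1: cell (1,3)='T' (+5 fires, +2 burnt)
Step 2: cell (1,3)='T' (+6 fires, +5 burnt)
Step 3: cell (1,3)='T' (+6 fires, +6 burnt)
Step 4: cell (1,3)='T' (+4 fires, +6 burnt)
Step 5: cell (1,3)='F' (+5 fires, +4 burnt)
  -> target ignites at step 5
Step 6: cell (1,3)='.' (+4 fires, +5 burnt)
Step 7: cell (1,3)='.' (+0 fires, +4 burnt)
  fire out at step 7

5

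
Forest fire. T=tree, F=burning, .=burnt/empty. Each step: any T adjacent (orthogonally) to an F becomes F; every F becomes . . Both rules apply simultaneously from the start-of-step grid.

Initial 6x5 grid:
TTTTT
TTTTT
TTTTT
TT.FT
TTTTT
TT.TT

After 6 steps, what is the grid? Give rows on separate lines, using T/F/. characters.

Step 1: 3 trees catch fire, 1 burn out
  TTTTT
  TTTTT
  TTTFT
  TT..F
  TTTFT
  TT.TT
Step 2: 6 trees catch fire, 3 burn out
  TTTTT
  TTTFT
  TTF.F
  TT...
  TTF.F
  TT.FT
Step 3: 6 trees catch fire, 6 burn out
  TTTFT
  TTF.F
  TF...
  TT...
  TF...
  TT..F
Step 4: 7 trees catch fire, 6 burn out
  TTF.F
  TF...
  F....
  TF...
  F....
  TF...
Step 5: 4 trees catch fire, 7 burn out
  TF...
  F....
  .....
  F....
  .....
  F....
Step 6: 1 trees catch fire, 4 burn out
  F....
  .....
  .....
  .....
  .....
  .....

F....
.....
.....
.....
.....
.....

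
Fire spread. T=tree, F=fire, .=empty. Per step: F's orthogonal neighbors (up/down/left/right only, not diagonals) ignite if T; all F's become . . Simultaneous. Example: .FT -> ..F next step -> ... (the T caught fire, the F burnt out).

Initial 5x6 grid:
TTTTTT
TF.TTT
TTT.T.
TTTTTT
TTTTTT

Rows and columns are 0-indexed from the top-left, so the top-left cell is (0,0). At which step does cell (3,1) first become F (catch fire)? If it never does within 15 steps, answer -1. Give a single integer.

Step 1: cell (3,1)='T' (+3 fires, +1 burnt)
Step 2: cell (3,1)='F' (+5 fires, +3 burnt)
  -> target ignites at step 2
Step 3: cell (3,1)='.' (+4 fires, +5 burnt)
Step 4: cell (3,1)='.' (+5 fires, +4 burnt)
Step 5: cell (3,1)='.' (+4 fires, +5 burnt)
Step 6: cell (3,1)='.' (+4 fires, +4 burnt)
Step 7: cell (3,1)='.' (+1 fires, +4 burnt)
Step 8: cell (3,1)='.' (+0 fires, +1 burnt)
  fire out at step 8

2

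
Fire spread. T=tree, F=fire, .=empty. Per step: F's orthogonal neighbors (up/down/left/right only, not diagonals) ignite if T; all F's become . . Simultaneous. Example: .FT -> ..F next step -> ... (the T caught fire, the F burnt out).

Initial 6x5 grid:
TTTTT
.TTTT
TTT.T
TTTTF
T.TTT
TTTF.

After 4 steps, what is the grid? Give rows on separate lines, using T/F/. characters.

Step 1: 5 trees catch fire, 2 burn out
  TTTTT
  .TTTT
  TTT.F
  TTTF.
  T.TFF
  TTF..
Step 2: 4 trees catch fire, 5 burn out
  TTTTT
  .TTTF
  TTT..
  TTF..
  T.F..
  TF...
Step 3: 5 trees catch fire, 4 burn out
  TTTTF
  .TTF.
  TTF..
  TF...
  T....
  F....
Step 4: 5 trees catch fire, 5 burn out
  TTTF.
  .TF..
  TF...
  F....
  F....
  .....

TTTF.
.TF..
TF...
F....
F....
.....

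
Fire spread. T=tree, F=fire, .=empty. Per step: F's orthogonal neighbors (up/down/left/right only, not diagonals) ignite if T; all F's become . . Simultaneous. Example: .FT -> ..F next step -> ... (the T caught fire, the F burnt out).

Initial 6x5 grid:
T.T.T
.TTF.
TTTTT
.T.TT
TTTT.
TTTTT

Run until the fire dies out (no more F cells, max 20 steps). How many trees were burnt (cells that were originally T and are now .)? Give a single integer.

Step 1: +2 fires, +1 burnt (F count now 2)
Step 2: +5 fires, +2 burnt (F count now 5)
Step 3: +3 fires, +5 burnt (F count now 3)
Step 4: +4 fires, +3 burnt (F count now 4)
Step 5: +3 fires, +4 burnt (F count now 3)
Step 6: +2 fires, +3 burnt (F count now 2)
Step 7: +1 fires, +2 burnt (F count now 1)
Step 8: +0 fires, +1 burnt (F count now 0)
Fire out after step 8
Initially T: 22, now '.': 28
Total burnt (originally-T cells now '.'): 20

Answer: 20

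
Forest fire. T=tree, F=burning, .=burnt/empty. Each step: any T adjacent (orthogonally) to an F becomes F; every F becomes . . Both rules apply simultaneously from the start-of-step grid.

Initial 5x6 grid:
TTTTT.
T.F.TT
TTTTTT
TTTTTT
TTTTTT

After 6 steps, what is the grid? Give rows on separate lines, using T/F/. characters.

Step 1: 2 trees catch fire, 1 burn out
  TTFTT.
  T...TT
  TTFTTT
  TTTTTT
  TTTTTT
Step 2: 5 trees catch fire, 2 burn out
  TF.FT.
  T...TT
  TF.FTT
  TTFTTT
  TTTTTT
Step 3: 7 trees catch fire, 5 burn out
  F...F.
  T...TT
  F...FT
  TF.FTT
  TTFTTT
Step 4: 7 trees catch fire, 7 burn out
  ......
  F...FT
  .....F
  F...FT
  TF.FTT
Step 5: 4 trees catch fire, 7 burn out
  ......
  .....F
  ......
  .....F
  F...FT
Step 6: 1 trees catch fire, 4 burn out
  ......
  ......
  ......
  ......
  .....F

......
......
......
......
.....F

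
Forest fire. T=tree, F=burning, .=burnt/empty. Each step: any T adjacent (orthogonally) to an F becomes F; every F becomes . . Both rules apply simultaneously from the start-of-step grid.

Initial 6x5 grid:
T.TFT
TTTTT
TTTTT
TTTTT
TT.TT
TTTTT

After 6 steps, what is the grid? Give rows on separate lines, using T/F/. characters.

Step 1: 3 trees catch fire, 1 burn out
  T.F.F
  TTTFT
  TTTTT
  TTTTT
  TT.TT
  TTTTT
Step 2: 3 trees catch fire, 3 burn out
  T....
  TTF.F
  TTTFT
  TTTTT
  TT.TT
  TTTTT
Step 3: 4 trees catch fire, 3 burn out
  T....
  TF...
  TTF.F
  TTTFT
  TT.TT
  TTTTT
Step 4: 5 trees catch fire, 4 burn out
  T....
  F....
  TF...
  TTF.F
  TT.FT
  TTTTT
Step 5: 5 trees catch fire, 5 burn out
  F....
  .....
  F....
  TF...
  TT..F
  TTTFT
Step 6: 4 trees catch fire, 5 burn out
  .....
  .....
  .....
  F....
  TF...
  TTF.F

.....
.....
.....
F....
TF...
TTF.F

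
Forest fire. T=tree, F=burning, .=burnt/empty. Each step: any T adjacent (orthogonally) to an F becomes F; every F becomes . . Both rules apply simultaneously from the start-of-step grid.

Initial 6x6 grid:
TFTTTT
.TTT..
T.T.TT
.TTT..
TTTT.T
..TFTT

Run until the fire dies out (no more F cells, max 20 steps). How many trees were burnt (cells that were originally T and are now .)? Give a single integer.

Step 1: +6 fires, +2 burnt (F count now 6)
Step 2: +5 fires, +6 burnt (F count now 5)
Step 3: +6 fires, +5 burnt (F count now 6)
Step 4: +3 fires, +6 burnt (F count now 3)
Step 5: +0 fires, +3 burnt (F count now 0)
Fire out after step 5
Initially T: 23, now '.': 33
Total burnt (originally-T cells now '.'): 20

Answer: 20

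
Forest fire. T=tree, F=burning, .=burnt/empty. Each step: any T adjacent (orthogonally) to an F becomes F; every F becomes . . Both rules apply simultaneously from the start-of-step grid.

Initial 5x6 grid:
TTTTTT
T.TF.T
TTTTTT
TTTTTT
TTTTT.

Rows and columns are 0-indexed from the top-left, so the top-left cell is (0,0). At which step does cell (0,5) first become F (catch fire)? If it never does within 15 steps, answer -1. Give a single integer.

Step 1: cell (0,5)='T' (+3 fires, +1 burnt)
Step 2: cell (0,5)='T' (+5 fires, +3 burnt)
Step 3: cell (0,5)='F' (+7 fires, +5 burnt)
  -> target ignites at step 3
Step 4: cell (0,5)='.' (+7 fires, +7 burnt)
Step 5: cell (0,5)='.' (+3 fires, +7 burnt)
Step 6: cell (0,5)='.' (+1 fires, +3 burnt)
Step 7: cell (0,5)='.' (+0 fires, +1 burnt)
  fire out at step 7

3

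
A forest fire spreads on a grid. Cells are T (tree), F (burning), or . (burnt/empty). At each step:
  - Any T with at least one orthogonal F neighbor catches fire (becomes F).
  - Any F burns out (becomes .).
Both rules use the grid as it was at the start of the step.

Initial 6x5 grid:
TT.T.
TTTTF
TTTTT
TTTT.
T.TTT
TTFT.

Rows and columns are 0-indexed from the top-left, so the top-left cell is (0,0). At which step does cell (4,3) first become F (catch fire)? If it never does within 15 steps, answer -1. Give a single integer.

Step 1: cell (4,3)='T' (+5 fires, +2 burnt)
Step 2: cell (4,3)='F' (+6 fires, +5 burnt)
  -> target ignites at step 2
Step 3: cell (4,3)='.' (+6 fires, +6 burnt)
Step 4: cell (4,3)='.' (+4 fires, +6 burnt)
Step 5: cell (4,3)='.' (+2 fires, +4 burnt)
Step 6: cell (4,3)='.' (+0 fires, +2 burnt)
  fire out at step 6

2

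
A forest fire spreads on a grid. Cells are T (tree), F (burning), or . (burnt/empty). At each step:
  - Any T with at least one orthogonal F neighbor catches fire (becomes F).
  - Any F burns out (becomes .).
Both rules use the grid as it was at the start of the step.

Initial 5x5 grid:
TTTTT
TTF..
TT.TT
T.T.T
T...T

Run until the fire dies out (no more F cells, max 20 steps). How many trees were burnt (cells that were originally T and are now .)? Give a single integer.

Step 1: +2 fires, +1 burnt (F count now 2)
Step 2: +4 fires, +2 burnt (F count now 4)
Step 3: +3 fires, +4 burnt (F count now 3)
Step 4: +1 fires, +3 burnt (F count now 1)
Step 5: +1 fires, +1 burnt (F count now 1)
Step 6: +0 fires, +1 burnt (F count now 0)
Fire out after step 6
Initially T: 16, now '.': 20
Total burnt (originally-T cells now '.'): 11

Answer: 11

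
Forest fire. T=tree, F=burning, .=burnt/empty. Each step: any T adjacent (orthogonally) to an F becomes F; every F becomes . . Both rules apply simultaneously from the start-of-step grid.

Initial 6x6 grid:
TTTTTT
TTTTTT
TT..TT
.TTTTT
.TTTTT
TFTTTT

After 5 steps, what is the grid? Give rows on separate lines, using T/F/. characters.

Step 1: 3 trees catch fire, 1 burn out
  TTTTTT
  TTTTTT
  TT..TT
  .TTTTT
  .FTTTT
  F.FTTT
Step 2: 3 trees catch fire, 3 burn out
  TTTTTT
  TTTTTT
  TT..TT
  .FTTTT
  ..FTTT
  ...FTT
Step 3: 4 trees catch fire, 3 burn out
  TTTTTT
  TTTTTT
  TF..TT
  ..FTTT
  ...FTT
  ....FT
Step 4: 5 trees catch fire, 4 burn out
  TTTTTT
  TFTTTT
  F...TT
  ...FTT
  ....FT
  .....F
Step 5: 5 trees catch fire, 5 burn out
  TFTTTT
  F.FTTT
  ....TT
  ....FT
  .....F
  ......

TFTTTT
F.FTTT
....TT
....FT
.....F
......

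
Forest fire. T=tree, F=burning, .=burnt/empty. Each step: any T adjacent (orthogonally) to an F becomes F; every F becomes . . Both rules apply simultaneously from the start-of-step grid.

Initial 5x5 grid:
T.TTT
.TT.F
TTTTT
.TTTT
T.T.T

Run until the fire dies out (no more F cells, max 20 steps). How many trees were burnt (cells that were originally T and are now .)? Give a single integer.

Step 1: +2 fires, +1 burnt (F count now 2)
Step 2: +3 fires, +2 burnt (F count now 3)
Step 3: +4 fires, +3 burnt (F count now 4)
Step 4: +3 fires, +4 burnt (F count now 3)
Step 5: +4 fires, +3 burnt (F count now 4)
Step 6: +0 fires, +4 burnt (F count now 0)
Fire out after step 6
Initially T: 18, now '.': 23
Total burnt (originally-T cells now '.'): 16

Answer: 16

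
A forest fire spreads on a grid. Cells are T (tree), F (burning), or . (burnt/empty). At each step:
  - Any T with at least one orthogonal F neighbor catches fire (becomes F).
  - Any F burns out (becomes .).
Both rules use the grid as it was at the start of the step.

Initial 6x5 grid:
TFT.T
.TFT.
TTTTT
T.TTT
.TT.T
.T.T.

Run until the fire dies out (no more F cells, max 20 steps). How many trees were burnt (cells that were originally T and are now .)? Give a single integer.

Step 1: +5 fires, +2 burnt (F count now 5)
Step 2: +3 fires, +5 burnt (F count now 3)
Step 3: +4 fires, +3 burnt (F count now 4)
Step 4: +3 fires, +4 burnt (F count now 3)
Step 5: +2 fires, +3 burnt (F count now 2)
Step 6: +0 fires, +2 burnt (F count now 0)
Fire out after step 6
Initially T: 19, now '.': 28
Total burnt (originally-T cells now '.'): 17

Answer: 17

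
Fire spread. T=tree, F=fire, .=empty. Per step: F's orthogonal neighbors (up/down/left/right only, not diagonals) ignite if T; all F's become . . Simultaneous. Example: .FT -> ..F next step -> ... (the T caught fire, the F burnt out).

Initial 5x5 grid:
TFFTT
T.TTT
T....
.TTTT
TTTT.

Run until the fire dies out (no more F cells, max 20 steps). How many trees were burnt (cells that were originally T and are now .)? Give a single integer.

Answer: 8

Derivation:
Step 1: +3 fires, +2 burnt (F count now 3)
Step 2: +3 fires, +3 burnt (F count now 3)
Step 3: +2 fires, +3 burnt (F count now 2)
Step 4: +0 fires, +2 burnt (F count now 0)
Fire out after step 4
Initially T: 16, now '.': 17
Total burnt (originally-T cells now '.'): 8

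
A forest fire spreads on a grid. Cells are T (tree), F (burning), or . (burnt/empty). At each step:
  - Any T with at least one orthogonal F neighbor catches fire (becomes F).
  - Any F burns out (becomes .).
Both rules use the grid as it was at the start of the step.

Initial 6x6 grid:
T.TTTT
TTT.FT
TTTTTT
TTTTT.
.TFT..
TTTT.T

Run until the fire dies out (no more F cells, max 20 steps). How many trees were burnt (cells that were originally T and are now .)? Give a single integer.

Answer: 26

Derivation:
Step 1: +7 fires, +2 burnt (F count now 7)
Step 2: +10 fires, +7 burnt (F count now 10)
Step 3: +5 fires, +10 burnt (F count now 5)
Step 4: +2 fires, +5 burnt (F count now 2)
Step 5: +1 fires, +2 burnt (F count now 1)
Step 6: +1 fires, +1 burnt (F count now 1)
Step 7: +0 fires, +1 burnt (F count now 0)
Fire out after step 7
Initially T: 27, now '.': 35
Total burnt (originally-T cells now '.'): 26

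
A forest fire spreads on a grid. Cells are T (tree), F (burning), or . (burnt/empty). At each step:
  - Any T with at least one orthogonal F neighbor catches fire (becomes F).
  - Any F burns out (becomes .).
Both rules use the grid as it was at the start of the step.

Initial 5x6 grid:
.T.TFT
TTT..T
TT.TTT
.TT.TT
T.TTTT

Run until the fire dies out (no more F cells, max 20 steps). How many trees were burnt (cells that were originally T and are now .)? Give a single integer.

Answer: 20

Derivation:
Step 1: +2 fires, +1 burnt (F count now 2)
Step 2: +1 fires, +2 burnt (F count now 1)
Step 3: +1 fires, +1 burnt (F count now 1)
Step 4: +2 fires, +1 burnt (F count now 2)
Step 5: +3 fires, +2 burnt (F count now 3)
Step 6: +1 fires, +3 burnt (F count now 1)
Step 7: +1 fires, +1 burnt (F count now 1)
Step 8: +1 fires, +1 burnt (F count now 1)
Step 9: +1 fires, +1 burnt (F count now 1)
Step 10: +1 fires, +1 burnt (F count now 1)
Step 11: +1 fires, +1 burnt (F count now 1)
Step 12: +2 fires, +1 burnt (F count now 2)
Step 13: +3 fires, +2 burnt (F count now 3)
Step 14: +0 fires, +3 burnt (F count now 0)
Fire out after step 14
Initially T: 21, now '.': 29
Total burnt (originally-T cells now '.'): 20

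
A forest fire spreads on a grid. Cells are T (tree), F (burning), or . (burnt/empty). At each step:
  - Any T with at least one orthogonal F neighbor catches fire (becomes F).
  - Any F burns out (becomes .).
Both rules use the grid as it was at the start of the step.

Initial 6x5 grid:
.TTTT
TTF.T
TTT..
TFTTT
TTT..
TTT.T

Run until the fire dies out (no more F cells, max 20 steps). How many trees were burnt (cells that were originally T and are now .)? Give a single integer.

Step 1: +7 fires, +2 burnt (F count now 7)
Step 2: +8 fires, +7 burnt (F count now 8)
Step 3: +4 fires, +8 burnt (F count now 4)
Step 4: +1 fires, +4 burnt (F count now 1)
Step 5: +0 fires, +1 burnt (F count now 0)
Fire out after step 5
Initially T: 21, now '.': 29
Total burnt (originally-T cells now '.'): 20

Answer: 20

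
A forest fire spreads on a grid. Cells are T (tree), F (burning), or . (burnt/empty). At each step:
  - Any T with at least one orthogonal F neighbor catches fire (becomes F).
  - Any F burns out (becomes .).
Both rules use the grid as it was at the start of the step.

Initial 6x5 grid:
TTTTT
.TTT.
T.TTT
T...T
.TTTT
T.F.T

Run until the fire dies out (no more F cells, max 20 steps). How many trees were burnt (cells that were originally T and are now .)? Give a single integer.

Step 1: +1 fires, +1 burnt (F count now 1)
Step 2: +2 fires, +1 burnt (F count now 2)
Step 3: +1 fires, +2 burnt (F count now 1)
Step 4: +2 fires, +1 burnt (F count now 2)
Step 5: +1 fires, +2 burnt (F count now 1)
Step 6: +1 fires, +1 burnt (F count now 1)
Step 7: +2 fires, +1 burnt (F count now 2)
Step 8: +2 fires, +2 burnt (F count now 2)
Step 9: +3 fires, +2 burnt (F count now 3)
Step 10: +1 fires, +3 burnt (F count now 1)
Step 11: +1 fires, +1 burnt (F count now 1)
Step 12: +0 fires, +1 burnt (F count now 0)
Fire out after step 12
Initially T: 20, now '.': 27
Total burnt (originally-T cells now '.'): 17

Answer: 17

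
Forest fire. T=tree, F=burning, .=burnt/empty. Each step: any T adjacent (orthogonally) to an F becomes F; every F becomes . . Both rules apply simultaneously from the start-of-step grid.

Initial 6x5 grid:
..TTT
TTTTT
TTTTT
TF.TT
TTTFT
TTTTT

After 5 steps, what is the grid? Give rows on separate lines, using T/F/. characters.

Step 1: 7 trees catch fire, 2 burn out
  ..TTT
  TTTTT
  TFTTT
  F..FT
  TFF.F
  TTTFT
Step 2: 9 trees catch fire, 7 burn out
  ..TTT
  TFTTT
  F.FFT
  ....F
  F....
  TFF.F
Step 3: 5 trees catch fire, 9 burn out
  ..TTT
  F.FFT
  ....F
  .....
  .....
  F....
Step 4: 3 trees catch fire, 5 burn out
  ..FFT
  ....F
  .....
  .....
  .....
  .....
Step 5: 1 trees catch fire, 3 burn out
  ....F
  .....
  .....
  .....
  .....
  .....

....F
.....
.....
.....
.....
.....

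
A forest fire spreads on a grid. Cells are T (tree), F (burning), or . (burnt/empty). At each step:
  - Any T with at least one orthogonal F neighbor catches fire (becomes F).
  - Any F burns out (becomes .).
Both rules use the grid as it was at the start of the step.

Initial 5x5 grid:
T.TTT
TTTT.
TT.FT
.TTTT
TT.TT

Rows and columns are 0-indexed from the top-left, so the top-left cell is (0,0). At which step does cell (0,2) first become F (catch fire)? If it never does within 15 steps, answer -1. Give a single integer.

Step 1: cell (0,2)='T' (+3 fires, +1 burnt)
Step 2: cell (0,2)='T' (+5 fires, +3 burnt)
Step 3: cell (0,2)='F' (+5 fires, +5 burnt)
  -> target ignites at step 3
Step 4: cell (0,2)='.' (+3 fires, +5 burnt)
Step 5: cell (0,2)='.' (+3 fires, +3 burnt)
Step 6: cell (0,2)='.' (+0 fires, +3 burnt)
  fire out at step 6

3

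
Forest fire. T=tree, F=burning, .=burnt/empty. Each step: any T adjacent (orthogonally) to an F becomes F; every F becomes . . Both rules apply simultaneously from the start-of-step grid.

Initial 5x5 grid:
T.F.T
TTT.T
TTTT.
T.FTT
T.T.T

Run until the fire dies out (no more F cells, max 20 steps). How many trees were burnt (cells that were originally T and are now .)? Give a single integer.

Step 1: +4 fires, +2 burnt (F count now 4)
Step 2: +4 fires, +4 burnt (F count now 4)
Step 3: +3 fires, +4 burnt (F count now 3)
Step 4: +2 fires, +3 burnt (F count now 2)
Step 5: +1 fires, +2 burnt (F count now 1)
Step 6: +0 fires, +1 burnt (F count now 0)
Fire out after step 6
Initially T: 16, now '.': 23
Total burnt (originally-T cells now '.'): 14

Answer: 14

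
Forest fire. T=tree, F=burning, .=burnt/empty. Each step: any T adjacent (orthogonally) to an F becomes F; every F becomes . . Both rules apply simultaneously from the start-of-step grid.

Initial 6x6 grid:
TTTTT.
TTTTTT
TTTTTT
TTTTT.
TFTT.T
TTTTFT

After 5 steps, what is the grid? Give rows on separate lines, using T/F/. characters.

Step 1: 6 trees catch fire, 2 burn out
  TTTTT.
  TTTTTT
  TTTTTT
  TFTTT.
  F.FT.T
  TFTF.F
Step 2: 7 trees catch fire, 6 burn out
  TTTTT.
  TTTTTT
  TFTTTT
  F.FTT.
  ...F.F
  F.F...
Step 3: 4 trees catch fire, 7 burn out
  TTTTT.
  TFTTTT
  F.FTTT
  ...FT.
  ......
  ......
Step 4: 5 trees catch fire, 4 burn out
  TFTTT.
  F.FTTT
  ...FTT
  ....F.
  ......
  ......
Step 5: 4 trees catch fire, 5 burn out
  F.FTT.
  ...FTT
  ....FT
  ......
  ......
  ......

F.FTT.
...FTT
....FT
......
......
......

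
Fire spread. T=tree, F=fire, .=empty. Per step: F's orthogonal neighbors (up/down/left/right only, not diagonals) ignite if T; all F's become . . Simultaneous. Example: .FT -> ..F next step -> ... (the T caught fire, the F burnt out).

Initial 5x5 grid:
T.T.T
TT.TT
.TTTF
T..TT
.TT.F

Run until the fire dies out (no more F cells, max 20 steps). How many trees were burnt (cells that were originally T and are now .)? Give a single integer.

Answer: 11

Derivation:
Step 1: +3 fires, +2 burnt (F count now 3)
Step 2: +4 fires, +3 burnt (F count now 4)
Step 3: +1 fires, +4 burnt (F count now 1)
Step 4: +1 fires, +1 burnt (F count now 1)
Step 5: +1 fires, +1 burnt (F count now 1)
Step 6: +1 fires, +1 burnt (F count now 1)
Step 7: +0 fires, +1 burnt (F count now 0)
Fire out after step 7
Initially T: 15, now '.': 21
Total burnt (originally-T cells now '.'): 11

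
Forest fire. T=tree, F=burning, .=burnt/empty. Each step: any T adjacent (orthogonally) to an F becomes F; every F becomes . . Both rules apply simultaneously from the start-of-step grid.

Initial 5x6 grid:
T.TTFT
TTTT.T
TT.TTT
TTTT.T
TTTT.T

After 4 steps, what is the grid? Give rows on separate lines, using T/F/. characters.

Step 1: 2 trees catch fire, 1 burn out
  T.TF.F
  TTTT.T
  TT.TTT
  TTTT.T
  TTTT.T
Step 2: 3 trees catch fire, 2 burn out
  T.F...
  TTTF.F
  TT.TTT
  TTTT.T
  TTTT.T
Step 3: 3 trees catch fire, 3 burn out
  T.....
  TTF...
  TT.FTF
  TTTT.T
  TTTT.T
Step 4: 4 trees catch fire, 3 burn out
  T.....
  TF....
  TT..F.
  TTTF.F
  TTTT.T

T.....
TF....
TT..F.
TTTF.F
TTTT.T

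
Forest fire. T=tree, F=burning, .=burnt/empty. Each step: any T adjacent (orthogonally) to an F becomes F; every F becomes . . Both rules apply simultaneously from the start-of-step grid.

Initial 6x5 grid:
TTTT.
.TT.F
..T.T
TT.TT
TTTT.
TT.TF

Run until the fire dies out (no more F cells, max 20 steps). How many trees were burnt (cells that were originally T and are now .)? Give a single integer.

Answer: 12

Derivation:
Step 1: +2 fires, +2 burnt (F count now 2)
Step 2: +2 fires, +2 burnt (F count now 2)
Step 3: +2 fires, +2 burnt (F count now 2)
Step 4: +1 fires, +2 burnt (F count now 1)
Step 5: +3 fires, +1 burnt (F count now 3)
Step 6: +2 fires, +3 burnt (F count now 2)
Step 7: +0 fires, +2 burnt (F count now 0)
Fire out after step 7
Initially T: 19, now '.': 23
Total burnt (originally-T cells now '.'): 12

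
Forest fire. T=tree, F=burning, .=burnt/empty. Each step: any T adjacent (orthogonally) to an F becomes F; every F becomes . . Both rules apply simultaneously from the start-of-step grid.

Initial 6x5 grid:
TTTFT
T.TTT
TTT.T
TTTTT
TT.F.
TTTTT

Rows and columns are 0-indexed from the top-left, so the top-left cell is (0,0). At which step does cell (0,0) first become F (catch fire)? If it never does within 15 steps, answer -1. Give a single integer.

Step 1: cell (0,0)='T' (+5 fires, +2 burnt)
Step 2: cell (0,0)='T' (+7 fires, +5 burnt)
Step 3: cell (0,0)='F' (+5 fires, +7 burnt)
  -> target ignites at step 3
Step 4: cell (0,0)='.' (+5 fires, +5 burnt)
Step 5: cell (0,0)='.' (+2 fires, +5 burnt)
Step 6: cell (0,0)='.' (+0 fires, +2 burnt)
  fire out at step 6

3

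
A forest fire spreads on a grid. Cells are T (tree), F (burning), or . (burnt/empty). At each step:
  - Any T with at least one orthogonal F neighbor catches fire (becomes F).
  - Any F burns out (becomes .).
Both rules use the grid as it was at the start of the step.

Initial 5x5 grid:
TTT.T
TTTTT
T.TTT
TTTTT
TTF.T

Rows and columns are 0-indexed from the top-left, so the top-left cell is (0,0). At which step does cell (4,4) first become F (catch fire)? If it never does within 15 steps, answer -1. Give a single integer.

Step 1: cell (4,4)='T' (+2 fires, +1 burnt)
Step 2: cell (4,4)='T' (+4 fires, +2 burnt)
Step 3: cell (4,4)='T' (+4 fires, +4 burnt)
Step 4: cell (4,4)='F' (+6 fires, +4 burnt)
  -> target ignites at step 4
Step 5: cell (4,4)='.' (+3 fires, +6 burnt)
Step 6: cell (4,4)='.' (+2 fires, +3 burnt)
Step 7: cell (4,4)='.' (+0 fires, +2 burnt)
  fire out at step 7

4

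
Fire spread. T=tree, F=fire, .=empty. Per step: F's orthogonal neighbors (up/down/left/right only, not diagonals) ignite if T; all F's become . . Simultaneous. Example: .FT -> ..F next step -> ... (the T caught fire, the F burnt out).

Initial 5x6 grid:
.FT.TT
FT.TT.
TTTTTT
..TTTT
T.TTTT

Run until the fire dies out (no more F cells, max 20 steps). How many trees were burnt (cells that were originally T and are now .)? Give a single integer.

Step 1: +3 fires, +2 burnt (F count now 3)
Step 2: +1 fires, +3 burnt (F count now 1)
Step 3: +1 fires, +1 burnt (F count now 1)
Step 4: +2 fires, +1 burnt (F count now 2)
Step 5: +4 fires, +2 burnt (F count now 4)
Step 6: +4 fires, +4 burnt (F count now 4)
Step 7: +3 fires, +4 burnt (F count now 3)
Step 8: +2 fires, +3 burnt (F count now 2)
Step 9: +0 fires, +2 burnt (F count now 0)
Fire out after step 9
Initially T: 21, now '.': 29
Total burnt (originally-T cells now '.'): 20

Answer: 20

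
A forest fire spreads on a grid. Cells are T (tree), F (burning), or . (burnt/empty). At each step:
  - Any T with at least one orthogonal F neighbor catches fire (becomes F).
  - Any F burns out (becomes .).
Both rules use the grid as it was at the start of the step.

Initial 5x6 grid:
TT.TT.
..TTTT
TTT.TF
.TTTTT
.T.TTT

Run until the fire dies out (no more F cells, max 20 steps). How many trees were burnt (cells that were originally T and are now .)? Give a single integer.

Answer: 19

Derivation:
Step 1: +3 fires, +1 burnt (F count now 3)
Step 2: +3 fires, +3 burnt (F count now 3)
Step 3: +4 fires, +3 burnt (F count now 4)
Step 4: +4 fires, +4 burnt (F count now 4)
Step 5: +2 fires, +4 burnt (F count now 2)
Step 6: +2 fires, +2 burnt (F count now 2)
Step 7: +1 fires, +2 burnt (F count now 1)
Step 8: +0 fires, +1 burnt (F count now 0)
Fire out after step 8
Initially T: 21, now '.': 28
Total burnt (originally-T cells now '.'): 19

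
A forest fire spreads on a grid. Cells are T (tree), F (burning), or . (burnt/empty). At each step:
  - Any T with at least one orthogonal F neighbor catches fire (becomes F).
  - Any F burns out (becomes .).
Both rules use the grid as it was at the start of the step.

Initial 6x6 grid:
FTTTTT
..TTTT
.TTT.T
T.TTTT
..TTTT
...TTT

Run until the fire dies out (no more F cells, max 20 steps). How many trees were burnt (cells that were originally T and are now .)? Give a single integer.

Answer: 24

Derivation:
Step 1: +1 fires, +1 burnt (F count now 1)
Step 2: +1 fires, +1 burnt (F count now 1)
Step 3: +2 fires, +1 burnt (F count now 2)
Step 4: +3 fires, +2 burnt (F count now 3)
Step 5: +5 fires, +3 burnt (F count now 5)
Step 6: +3 fires, +5 burnt (F count now 3)
Step 7: +3 fires, +3 burnt (F count now 3)
Step 8: +3 fires, +3 burnt (F count now 3)
Step 9: +2 fires, +3 burnt (F count now 2)
Step 10: +1 fires, +2 burnt (F count now 1)
Step 11: +0 fires, +1 burnt (F count now 0)
Fire out after step 11
Initially T: 25, now '.': 35
Total burnt (originally-T cells now '.'): 24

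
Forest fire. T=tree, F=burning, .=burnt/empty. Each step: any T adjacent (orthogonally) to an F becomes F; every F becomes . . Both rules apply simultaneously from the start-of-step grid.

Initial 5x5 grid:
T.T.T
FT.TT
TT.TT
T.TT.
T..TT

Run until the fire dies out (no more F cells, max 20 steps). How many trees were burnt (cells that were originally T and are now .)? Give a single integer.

Step 1: +3 fires, +1 burnt (F count now 3)
Step 2: +2 fires, +3 burnt (F count now 2)
Step 3: +1 fires, +2 burnt (F count now 1)
Step 4: +0 fires, +1 burnt (F count now 0)
Fire out after step 4
Initially T: 16, now '.': 15
Total burnt (originally-T cells now '.'): 6

Answer: 6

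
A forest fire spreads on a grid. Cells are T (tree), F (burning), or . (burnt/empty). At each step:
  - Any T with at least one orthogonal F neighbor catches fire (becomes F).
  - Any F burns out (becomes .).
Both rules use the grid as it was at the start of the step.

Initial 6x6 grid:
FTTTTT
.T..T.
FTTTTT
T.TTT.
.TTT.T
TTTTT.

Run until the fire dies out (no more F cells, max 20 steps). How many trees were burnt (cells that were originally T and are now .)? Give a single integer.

Answer: 24

Derivation:
Step 1: +3 fires, +2 burnt (F count now 3)
Step 2: +3 fires, +3 burnt (F count now 3)
Step 3: +3 fires, +3 burnt (F count now 3)
Step 4: +4 fires, +3 burnt (F count now 4)
Step 5: +7 fires, +4 burnt (F count now 7)
Step 6: +2 fires, +7 burnt (F count now 2)
Step 7: +2 fires, +2 burnt (F count now 2)
Step 8: +0 fires, +2 burnt (F count now 0)
Fire out after step 8
Initially T: 25, now '.': 35
Total burnt (originally-T cells now '.'): 24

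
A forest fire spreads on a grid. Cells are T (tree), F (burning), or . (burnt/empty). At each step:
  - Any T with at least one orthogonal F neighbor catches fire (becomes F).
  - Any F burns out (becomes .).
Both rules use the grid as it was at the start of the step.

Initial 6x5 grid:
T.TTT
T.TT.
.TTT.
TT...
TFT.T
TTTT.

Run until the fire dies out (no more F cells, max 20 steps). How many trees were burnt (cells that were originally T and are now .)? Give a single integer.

Answer: 16

Derivation:
Step 1: +4 fires, +1 burnt (F count now 4)
Step 2: +4 fires, +4 burnt (F count now 4)
Step 3: +2 fires, +4 burnt (F count now 2)
Step 4: +2 fires, +2 burnt (F count now 2)
Step 5: +2 fires, +2 burnt (F count now 2)
Step 6: +1 fires, +2 burnt (F count now 1)
Step 7: +1 fires, +1 burnt (F count now 1)
Step 8: +0 fires, +1 burnt (F count now 0)
Fire out after step 8
Initially T: 19, now '.': 27
Total burnt (originally-T cells now '.'): 16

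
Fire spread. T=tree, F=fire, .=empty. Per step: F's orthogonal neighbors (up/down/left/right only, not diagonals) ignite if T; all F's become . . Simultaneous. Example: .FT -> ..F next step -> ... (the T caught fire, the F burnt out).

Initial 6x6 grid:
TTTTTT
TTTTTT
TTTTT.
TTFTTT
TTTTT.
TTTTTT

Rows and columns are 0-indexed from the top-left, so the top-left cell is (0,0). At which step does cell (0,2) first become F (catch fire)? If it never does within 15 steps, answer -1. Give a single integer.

Step 1: cell (0,2)='T' (+4 fires, +1 burnt)
Step 2: cell (0,2)='T' (+8 fires, +4 burnt)
Step 3: cell (0,2)='F' (+10 fires, +8 burnt)
  -> target ignites at step 3
Step 4: cell (0,2)='.' (+6 fires, +10 burnt)
Step 5: cell (0,2)='.' (+4 fires, +6 burnt)
Step 6: cell (0,2)='.' (+1 fires, +4 burnt)
Step 7: cell (0,2)='.' (+0 fires, +1 burnt)
  fire out at step 7

3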